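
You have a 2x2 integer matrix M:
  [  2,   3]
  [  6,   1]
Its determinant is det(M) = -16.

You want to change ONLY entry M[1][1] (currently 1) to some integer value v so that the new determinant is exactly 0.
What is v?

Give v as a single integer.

det is linear in entry M[1][1]: det = old_det + (v - 1) * C_11
Cofactor C_11 = 2
Want det = 0: -16 + (v - 1) * 2 = 0
  (v - 1) = 16 / 2 = 8
  v = 1 + (8) = 9

Answer: 9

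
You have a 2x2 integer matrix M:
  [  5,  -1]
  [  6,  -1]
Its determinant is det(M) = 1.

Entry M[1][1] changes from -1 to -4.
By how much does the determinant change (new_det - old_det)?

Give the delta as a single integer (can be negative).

Answer: -15

Derivation:
Cofactor C_11 = 5
Entry delta = -4 - -1 = -3
Det delta = entry_delta * cofactor = -3 * 5 = -15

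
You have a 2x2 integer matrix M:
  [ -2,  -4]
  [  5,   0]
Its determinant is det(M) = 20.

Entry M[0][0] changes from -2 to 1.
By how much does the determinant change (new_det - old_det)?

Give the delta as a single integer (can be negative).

Answer: 0

Derivation:
Cofactor C_00 = 0
Entry delta = 1 - -2 = 3
Det delta = entry_delta * cofactor = 3 * 0 = 0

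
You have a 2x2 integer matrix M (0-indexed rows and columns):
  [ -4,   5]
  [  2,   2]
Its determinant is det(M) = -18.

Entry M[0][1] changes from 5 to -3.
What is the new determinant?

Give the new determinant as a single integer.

Answer: -2

Derivation:
det is linear in row 0: changing M[0][1] by delta changes det by delta * cofactor(0,1).
Cofactor C_01 = (-1)^(0+1) * minor(0,1) = -2
Entry delta = -3 - 5 = -8
Det delta = -8 * -2 = 16
New det = -18 + 16 = -2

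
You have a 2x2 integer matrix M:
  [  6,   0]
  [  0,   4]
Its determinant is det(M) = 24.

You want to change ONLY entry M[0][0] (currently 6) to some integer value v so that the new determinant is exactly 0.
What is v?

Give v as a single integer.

Answer: 0

Derivation:
det is linear in entry M[0][0]: det = old_det + (v - 6) * C_00
Cofactor C_00 = 4
Want det = 0: 24 + (v - 6) * 4 = 0
  (v - 6) = -24 / 4 = -6
  v = 6 + (-6) = 0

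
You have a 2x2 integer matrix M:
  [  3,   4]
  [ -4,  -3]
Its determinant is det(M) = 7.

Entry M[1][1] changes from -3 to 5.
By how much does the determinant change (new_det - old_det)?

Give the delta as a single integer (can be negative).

Answer: 24

Derivation:
Cofactor C_11 = 3
Entry delta = 5 - -3 = 8
Det delta = entry_delta * cofactor = 8 * 3 = 24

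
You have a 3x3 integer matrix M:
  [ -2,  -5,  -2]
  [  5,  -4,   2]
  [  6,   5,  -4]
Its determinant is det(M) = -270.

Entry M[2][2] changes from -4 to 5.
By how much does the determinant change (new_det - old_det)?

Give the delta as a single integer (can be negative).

Cofactor C_22 = 33
Entry delta = 5 - -4 = 9
Det delta = entry_delta * cofactor = 9 * 33 = 297

Answer: 297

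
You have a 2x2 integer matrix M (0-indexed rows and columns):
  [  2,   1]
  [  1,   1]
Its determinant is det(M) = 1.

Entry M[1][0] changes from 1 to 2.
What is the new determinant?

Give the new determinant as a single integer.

Answer: 0

Derivation:
det is linear in row 1: changing M[1][0] by delta changes det by delta * cofactor(1,0).
Cofactor C_10 = (-1)^(1+0) * minor(1,0) = -1
Entry delta = 2 - 1 = 1
Det delta = 1 * -1 = -1
New det = 1 + -1 = 0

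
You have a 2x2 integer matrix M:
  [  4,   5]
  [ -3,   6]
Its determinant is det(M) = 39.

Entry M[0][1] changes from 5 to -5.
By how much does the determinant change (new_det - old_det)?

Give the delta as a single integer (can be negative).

Cofactor C_01 = 3
Entry delta = -5 - 5 = -10
Det delta = entry_delta * cofactor = -10 * 3 = -30

Answer: -30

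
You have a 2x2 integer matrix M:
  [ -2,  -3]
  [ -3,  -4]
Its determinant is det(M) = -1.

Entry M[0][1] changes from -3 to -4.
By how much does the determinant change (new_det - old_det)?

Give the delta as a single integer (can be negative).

Cofactor C_01 = 3
Entry delta = -4 - -3 = -1
Det delta = entry_delta * cofactor = -1 * 3 = -3

Answer: -3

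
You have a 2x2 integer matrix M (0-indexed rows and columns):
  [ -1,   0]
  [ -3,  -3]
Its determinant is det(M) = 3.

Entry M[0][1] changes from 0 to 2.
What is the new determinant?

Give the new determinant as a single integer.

det is linear in row 0: changing M[0][1] by delta changes det by delta * cofactor(0,1).
Cofactor C_01 = (-1)^(0+1) * minor(0,1) = 3
Entry delta = 2 - 0 = 2
Det delta = 2 * 3 = 6
New det = 3 + 6 = 9

Answer: 9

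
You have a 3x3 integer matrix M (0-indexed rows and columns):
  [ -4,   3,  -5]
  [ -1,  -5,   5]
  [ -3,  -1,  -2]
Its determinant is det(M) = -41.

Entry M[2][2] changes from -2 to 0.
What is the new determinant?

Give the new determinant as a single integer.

Answer: 5

Derivation:
det is linear in row 2: changing M[2][2] by delta changes det by delta * cofactor(2,2).
Cofactor C_22 = (-1)^(2+2) * minor(2,2) = 23
Entry delta = 0 - -2 = 2
Det delta = 2 * 23 = 46
New det = -41 + 46 = 5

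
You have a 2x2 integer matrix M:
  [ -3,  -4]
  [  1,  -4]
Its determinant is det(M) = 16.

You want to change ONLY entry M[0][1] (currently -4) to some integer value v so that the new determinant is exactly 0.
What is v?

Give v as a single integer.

Answer: 12

Derivation:
det is linear in entry M[0][1]: det = old_det + (v - -4) * C_01
Cofactor C_01 = -1
Want det = 0: 16 + (v - -4) * -1 = 0
  (v - -4) = -16 / -1 = 16
  v = -4 + (16) = 12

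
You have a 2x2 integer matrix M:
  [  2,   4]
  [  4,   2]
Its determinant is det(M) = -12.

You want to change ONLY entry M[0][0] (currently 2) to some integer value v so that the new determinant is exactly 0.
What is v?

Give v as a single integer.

det is linear in entry M[0][0]: det = old_det + (v - 2) * C_00
Cofactor C_00 = 2
Want det = 0: -12 + (v - 2) * 2 = 0
  (v - 2) = 12 / 2 = 6
  v = 2 + (6) = 8

Answer: 8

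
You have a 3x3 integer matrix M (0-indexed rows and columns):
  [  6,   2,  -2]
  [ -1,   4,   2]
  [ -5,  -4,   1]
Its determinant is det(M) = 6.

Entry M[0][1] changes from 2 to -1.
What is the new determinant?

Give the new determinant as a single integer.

det is linear in row 0: changing M[0][1] by delta changes det by delta * cofactor(0,1).
Cofactor C_01 = (-1)^(0+1) * minor(0,1) = -9
Entry delta = -1 - 2 = -3
Det delta = -3 * -9 = 27
New det = 6 + 27 = 33

Answer: 33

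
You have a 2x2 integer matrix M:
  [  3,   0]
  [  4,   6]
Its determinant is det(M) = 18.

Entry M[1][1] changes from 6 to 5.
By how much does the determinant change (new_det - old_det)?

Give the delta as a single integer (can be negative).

Answer: -3

Derivation:
Cofactor C_11 = 3
Entry delta = 5 - 6 = -1
Det delta = entry_delta * cofactor = -1 * 3 = -3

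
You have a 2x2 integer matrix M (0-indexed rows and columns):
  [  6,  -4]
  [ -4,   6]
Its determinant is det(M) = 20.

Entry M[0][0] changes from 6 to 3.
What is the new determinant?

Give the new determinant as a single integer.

Answer: 2

Derivation:
det is linear in row 0: changing M[0][0] by delta changes det by delta * cofactor(0,0).
Cofactor C_00 = (-1)^(0+0) * minor(0,0) = 6
Entry delta = 3 - 6 = -3
Det delta = -3 * 6 = -18
New det = 20 + -18 = 2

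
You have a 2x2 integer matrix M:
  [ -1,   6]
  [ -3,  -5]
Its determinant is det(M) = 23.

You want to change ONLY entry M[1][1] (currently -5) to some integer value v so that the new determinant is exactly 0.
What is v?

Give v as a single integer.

Answer: 18

Derivation:
det is linear in entry M[1][1]: det = old_det + (v - -5) * C_11
Cofactor C_11 = -1
Want det = 0: 23 + (v - -5) * -1 = 0
  (v - -5) = -23 / -1 = 23
  v = -5 + (23) = 18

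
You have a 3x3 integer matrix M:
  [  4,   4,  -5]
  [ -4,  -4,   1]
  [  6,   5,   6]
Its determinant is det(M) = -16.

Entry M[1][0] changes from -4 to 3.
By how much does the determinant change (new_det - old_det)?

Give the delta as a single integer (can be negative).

Answer: -343

Derivation:
Cofactor C_10 = -49
Entry delta = 3 - -4 = 7
Det delta = entry_delta * cofactor = 7 * -49 = -343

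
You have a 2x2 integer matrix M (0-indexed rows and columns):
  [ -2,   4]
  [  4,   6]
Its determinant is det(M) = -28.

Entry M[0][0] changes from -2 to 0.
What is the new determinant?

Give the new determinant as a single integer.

Answer: -16

Derivation:
det is linear in row 0: changing M[0][0] by delta changes det by delta * cofactor(0,0).
Cofactor C_00 = (-1)^(0+0) * minor(0,0) = 6
Entry delta = 0 - -2 = 2
Det delta = 2 * 6 = 12
New det = -28 + 12 = -16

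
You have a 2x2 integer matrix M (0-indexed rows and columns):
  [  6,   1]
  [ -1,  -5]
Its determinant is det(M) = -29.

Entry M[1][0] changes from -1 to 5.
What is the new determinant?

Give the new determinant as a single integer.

Answer: -35

Derivation:
det is linear in row 1: changing M[1][0] by delta changes det by delta * cofactor(1,0).
Cofactor C_10 = (-1)^(1+0) * minor(1,0) = -1
Entry delta = 5 - -1 = 6
Det delta = 6 * -1 = -6
New det = -29 + -6 = -35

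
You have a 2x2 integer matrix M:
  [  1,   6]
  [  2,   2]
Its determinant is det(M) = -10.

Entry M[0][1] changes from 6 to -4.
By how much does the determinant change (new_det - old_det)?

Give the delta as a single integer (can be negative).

Answer: 20

Derivation:
Cofactor C_01 = -2
Entry delta = -4 - 6 = -10
Det delta = entry_delta * cofactor = -10 * -2 = 20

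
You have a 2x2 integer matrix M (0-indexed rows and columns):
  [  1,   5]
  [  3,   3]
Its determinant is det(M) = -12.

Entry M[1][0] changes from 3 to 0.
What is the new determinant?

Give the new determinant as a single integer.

det is linear in row 1: changing M[1][0] by delta changes det by delta * cofactor(1,0).
Cofactor C_10 = (-1)^(1+0) * minor(1,0) = -5
Entry delta = 0 - 3 = -3
Det delta = -3 * -5 = 15
New det = -12 + 15 = 3

Answer: 3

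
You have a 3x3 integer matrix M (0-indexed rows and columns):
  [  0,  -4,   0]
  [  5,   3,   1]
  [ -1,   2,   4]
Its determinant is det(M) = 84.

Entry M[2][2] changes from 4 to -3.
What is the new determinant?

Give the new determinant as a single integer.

Answer: -56

Derivation:
det is linear in row 2: changing M[2][2] by delta changes det by delta * cofactor(2,2).
Cofactor C_22 = (-1)^(2+2) * minor(2,2) = 20
Entry delta = -3 - 4 = -7
Det delta = -7 * 20 = -140
New det = 84 + -140 = -56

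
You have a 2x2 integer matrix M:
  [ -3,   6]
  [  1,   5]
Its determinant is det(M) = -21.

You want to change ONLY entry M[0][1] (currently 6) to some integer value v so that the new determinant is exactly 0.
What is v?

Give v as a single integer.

det is linear in entry M[0][1]: det = old_det + (v - 6) * C_01
Cofactor C_01 = -1
Want det = 0: -21 + (v - 6) * -1 = 0
  (v - 6) = 21 / -1 = -21
  v = 6 + (-21) = -15

Answer: -15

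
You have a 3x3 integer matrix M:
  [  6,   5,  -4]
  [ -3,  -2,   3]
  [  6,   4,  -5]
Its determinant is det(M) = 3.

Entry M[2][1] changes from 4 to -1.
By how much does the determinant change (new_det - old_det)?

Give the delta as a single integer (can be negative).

Cofactor C_21 = -6
Entry delta = -1 - 4 = -5
Det delta = entry_delta * cofactor = -5 * -6 = 30

Answer: 30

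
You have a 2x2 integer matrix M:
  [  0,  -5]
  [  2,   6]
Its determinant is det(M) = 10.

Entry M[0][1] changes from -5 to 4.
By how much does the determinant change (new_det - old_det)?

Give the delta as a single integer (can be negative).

Cofactor C_01 = -2
Entry delta = 4 - -5 = 9
Det delta = entry_delta * cofactor = 9 * -2 = -18

Answer: -18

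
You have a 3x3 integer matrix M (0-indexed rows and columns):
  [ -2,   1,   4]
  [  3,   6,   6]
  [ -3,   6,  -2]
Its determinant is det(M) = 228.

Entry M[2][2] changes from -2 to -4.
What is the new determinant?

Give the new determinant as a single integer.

Answer: 258

Derivation:
det is linear in row 2: changing M[2][2] by delta changes det by delta * cofactor(2,2).
Cofactor C_22 = (-1)^(2+2) * minor(2,2) = -15
Entry delta = -4 - -2 = -2
Det delta = -2 * -15 = 30
New det = 228 + 30 = 258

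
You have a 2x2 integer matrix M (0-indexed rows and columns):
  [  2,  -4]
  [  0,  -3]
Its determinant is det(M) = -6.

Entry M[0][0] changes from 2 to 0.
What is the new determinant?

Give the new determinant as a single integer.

Answer: 0

Derivation:
det is linear in row 0: changing M[0][0] by delta changes det by delta * cofactor(0,0).
Cofactor C_00 = (-1)^(0+0) * minor(0,0) = -3
Entry delta = 0 - 2 = -2
Det delta = -2 * -3 = 6
New det = -6 + 6 = 0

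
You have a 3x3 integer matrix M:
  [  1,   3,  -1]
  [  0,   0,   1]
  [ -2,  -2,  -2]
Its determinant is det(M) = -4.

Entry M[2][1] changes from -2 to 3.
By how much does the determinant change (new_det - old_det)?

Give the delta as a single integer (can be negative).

Cofactor C_21 = -1
Entry delta = 3 - -2 = 5
Det delta = entry_delta * cofactor = 5 * -1 = -5

Answer: -5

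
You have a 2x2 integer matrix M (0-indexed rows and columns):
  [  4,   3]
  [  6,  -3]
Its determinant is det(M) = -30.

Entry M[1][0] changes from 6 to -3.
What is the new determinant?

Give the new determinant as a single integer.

Answer: -3

Derivation:
det is linear in row 1: changing M[1][0] by delta changes det by delta * cofactor(1,0).
Cofactor C_10 = (-1)^(1+0) * minor(1,0) = -3
Entry delta = -3 - 6 = -9
Det delta = -9 * -3 = 27
New det = -30 + 27 = -3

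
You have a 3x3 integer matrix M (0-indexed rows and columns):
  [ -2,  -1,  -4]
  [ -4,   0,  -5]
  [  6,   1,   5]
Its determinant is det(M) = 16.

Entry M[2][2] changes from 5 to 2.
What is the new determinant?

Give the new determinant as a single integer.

det is linear in row 2: changing M[2][2] by delta changes det by delta * cofactor(2,2).
Cofactor C_22 = (-1)^(2+2) * minor(2,2) = -4
Entry delta = 2 - 5 = -3
Det delta = -3 * -4 = 12
New det = 16 + 12 = 28

Answer: 28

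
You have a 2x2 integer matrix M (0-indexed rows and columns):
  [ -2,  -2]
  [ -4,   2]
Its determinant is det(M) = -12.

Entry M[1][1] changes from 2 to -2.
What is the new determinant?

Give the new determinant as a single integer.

det is linear in row 1: changing M[1][1] by delta changes det by delta * cofactor(1,1).
Cofactor C_11 = (-1)^(1+1) * minor(1,1) = -2
Entry delta = -2 - 2 = -4
Det delta = -4 * -2 = 8
New det = -12 + 8 = -4

Answer: -4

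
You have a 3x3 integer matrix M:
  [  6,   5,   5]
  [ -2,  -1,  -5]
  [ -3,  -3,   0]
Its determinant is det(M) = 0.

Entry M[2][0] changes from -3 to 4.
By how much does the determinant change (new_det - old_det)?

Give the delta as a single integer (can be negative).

Cofactor C_20 = -20
Entry delta = 4 - -3 = 7
Det delta = entry_delta * cofactor = 7 * -20 = -140

Answer: -140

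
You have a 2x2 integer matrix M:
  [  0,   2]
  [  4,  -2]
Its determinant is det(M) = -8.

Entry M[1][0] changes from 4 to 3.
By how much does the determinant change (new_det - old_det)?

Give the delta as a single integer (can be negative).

Answer: 2

Derivation:
Cofactor C_10 = -2
Entry delta = 3 - 4 = -1
Det delta = entry_delta * cofactor = -1 * -2 = 2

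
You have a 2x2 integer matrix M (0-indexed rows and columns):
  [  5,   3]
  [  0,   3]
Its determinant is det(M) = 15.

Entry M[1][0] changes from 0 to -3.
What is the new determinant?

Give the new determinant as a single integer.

Answer: 24

Derivation:
det is linear in row 1: changing M[1][0] by delta changes det by delta * cofactor(1,0).
Cofactor C_10 = (-1)^(1+0) * minor(1,0) = -3
Entry delta = -3 - 0 = -3
Det delta = -3 * -3 = 9
New det = 15 + 9 = 24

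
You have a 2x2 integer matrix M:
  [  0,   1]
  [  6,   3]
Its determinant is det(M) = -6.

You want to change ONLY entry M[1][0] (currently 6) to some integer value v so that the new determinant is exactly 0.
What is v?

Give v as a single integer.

det is linear in entry M[1][0]: det = old_det + (v - 6) * C_10
Cofactor C_10 = -1
Want det = 0: -6 + (v - 6) * -1 = 0
  (v - 6) = 6 / -1 = -6
  v = 6 + (-6) = 0

Answer: 0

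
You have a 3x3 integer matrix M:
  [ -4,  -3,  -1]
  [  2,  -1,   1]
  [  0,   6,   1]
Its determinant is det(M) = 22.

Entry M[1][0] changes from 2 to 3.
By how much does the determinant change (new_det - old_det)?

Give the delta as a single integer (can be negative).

Cofactor C_10 = -3
Entry delta = 3 - 2 = 1
Det delta = entry_delta * cofactor = 1 * -3 = -3

Answer: -3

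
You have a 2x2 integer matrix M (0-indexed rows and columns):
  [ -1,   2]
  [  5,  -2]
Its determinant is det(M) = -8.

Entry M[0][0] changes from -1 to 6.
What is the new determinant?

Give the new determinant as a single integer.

det is linear in row 0: changing M[0][0] by delta changes det by delta * cofactor(0,0).
Cofactor C_00 = (-1)^(0+0) * minor(0,0) = -2
Entry delta = 6 - -1 = 7
Det delta = 7 * -2 = -14
New det = -8 + -14 = -22

Answer: -22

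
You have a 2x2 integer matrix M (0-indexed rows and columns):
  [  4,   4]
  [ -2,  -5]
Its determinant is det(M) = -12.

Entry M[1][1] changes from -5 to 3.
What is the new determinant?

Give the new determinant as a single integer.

Answer: 20

Derivation:
det is linear in row 1: changing M[1][1] by delta changes det by delta * cofactor(1,1).
Cofactor C_11 = (-1)^(1+1) * minor(1,1) = 4
Entry delta = 3 - -5 = 8
Det delta = 8 * 4 = 32
New det = -12 + 32 = 20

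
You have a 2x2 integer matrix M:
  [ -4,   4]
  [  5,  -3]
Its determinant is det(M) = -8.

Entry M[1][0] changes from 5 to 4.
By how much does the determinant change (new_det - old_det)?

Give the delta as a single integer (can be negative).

Cofactor C_10 = -4
Entry delta = 4 - 5 = -1
Det delta = entry_delta * cofactor = -1 * -4 = 4

Answer: 4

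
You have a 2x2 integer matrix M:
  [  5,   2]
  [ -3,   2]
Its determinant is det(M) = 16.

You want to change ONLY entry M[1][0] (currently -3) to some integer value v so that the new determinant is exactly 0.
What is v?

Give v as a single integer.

Answer: 5

Derivation:
det is linear in entry M[1][0]: det = old_det + (v - -3) * C_10
Cofactor C_10 = -2
Want det = 0: 16 + (v - -3) * -2 = 0
  (v - -3) = -16 / -2 = 8
  v = -3 + (8) = 5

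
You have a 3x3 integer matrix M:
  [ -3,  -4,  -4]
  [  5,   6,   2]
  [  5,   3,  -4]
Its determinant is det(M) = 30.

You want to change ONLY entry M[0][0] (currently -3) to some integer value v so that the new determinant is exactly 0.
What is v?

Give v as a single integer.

det is linear in entry M[0][0]: det = old_det + (v - -3) * C_00
Cofactor C_00 = -30
Want det = 0: 30 + (v - -3) * -30 = 0
  (v - -3) = -30 / -30 = 1
  v = -3 + (1) = -2

Answer: -2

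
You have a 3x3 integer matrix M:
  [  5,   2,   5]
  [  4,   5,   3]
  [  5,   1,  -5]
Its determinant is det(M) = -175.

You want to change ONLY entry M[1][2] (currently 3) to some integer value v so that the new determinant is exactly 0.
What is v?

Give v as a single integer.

Answer: 38

Derivation:
det is linear in entry M[1][2]: det = old_det + (v - 3) * C_12
Cofactor C_12 = 5
Want det = 0: -175 + (v - 3) * 5 = 0
  (v - 3) = 175 / 5 = 35
  v = 3 + (35) = 38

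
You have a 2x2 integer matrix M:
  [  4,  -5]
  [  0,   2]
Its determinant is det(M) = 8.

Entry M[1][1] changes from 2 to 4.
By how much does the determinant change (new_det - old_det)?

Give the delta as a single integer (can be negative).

Cofactor C_11 = 4
Entry delta = 4 - 2 = 2
Det delta = entry_delta * cofactor = 2 * 4 = 8

Answer: 8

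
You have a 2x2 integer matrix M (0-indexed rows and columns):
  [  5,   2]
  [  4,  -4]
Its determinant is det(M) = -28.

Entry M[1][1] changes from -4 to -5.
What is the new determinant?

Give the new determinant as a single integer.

det is linear in row 1: changing M[1][1] by delta changes det by delta * cofactor(1,1).
Cofactor C_11 = (-1)^(1+1) * minor(1,1) = 5
Entry delta = -5 - -4 = -1
Det delta = -1 * 5 = -5
New det = -28 + -5 = -33

Answer: -33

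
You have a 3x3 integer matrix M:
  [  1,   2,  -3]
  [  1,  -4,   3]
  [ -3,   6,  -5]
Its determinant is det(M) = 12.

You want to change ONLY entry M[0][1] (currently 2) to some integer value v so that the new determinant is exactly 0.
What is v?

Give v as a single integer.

Answer: 5

Derivation:
det is linear in entry M[0][1]: det = old_det + (v - 2) * C_01
Cofactor C_01 = -4
Want det = 0: 12 + (v - 2) * -4 = 0
  (v - 2) = -12 / -4 = 3
  v = 2 + (3) = 5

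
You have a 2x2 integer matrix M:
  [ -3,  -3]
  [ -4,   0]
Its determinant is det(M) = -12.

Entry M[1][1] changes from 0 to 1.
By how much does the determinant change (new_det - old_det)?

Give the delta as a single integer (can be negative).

Answer: -3

Derivation:
Cofactor C_11 = -3
Entry delta = 1 - 0 = 1
Det delta = entry_delta * cofactor = 1 * -3 = -3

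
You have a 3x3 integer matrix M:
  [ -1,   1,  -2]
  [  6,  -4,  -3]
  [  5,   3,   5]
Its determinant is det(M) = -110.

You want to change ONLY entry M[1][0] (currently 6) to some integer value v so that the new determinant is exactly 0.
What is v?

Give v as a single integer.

det is linear in entry M[1][0]: det = old_det + (v - 6) * C_10
Cofactor C_10 = -11
Want det = 0: -110 + (v - 6) * -11 = 0
  (v - 6) = 110 / -11 = -10
  v = 6 + (-10) = -4

Answer: -4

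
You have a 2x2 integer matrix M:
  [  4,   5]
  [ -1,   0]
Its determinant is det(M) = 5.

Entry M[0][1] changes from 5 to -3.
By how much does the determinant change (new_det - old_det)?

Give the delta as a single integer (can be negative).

Answer: -8

Derivation:
Cofactor C_01 = 1
Entry delta = -3 - 5 = -8
Det delta = entry_delta * cofactor = -8 * 1 = -8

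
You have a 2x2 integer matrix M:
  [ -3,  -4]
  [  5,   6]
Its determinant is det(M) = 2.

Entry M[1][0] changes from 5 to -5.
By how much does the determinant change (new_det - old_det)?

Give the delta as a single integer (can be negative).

Answer: -40

Derivation:
Cofactor C_10 = 4
Entry delta = -5 - 5 = -10
Det delta = entry_delta * cofactor = -10 * 4 = -40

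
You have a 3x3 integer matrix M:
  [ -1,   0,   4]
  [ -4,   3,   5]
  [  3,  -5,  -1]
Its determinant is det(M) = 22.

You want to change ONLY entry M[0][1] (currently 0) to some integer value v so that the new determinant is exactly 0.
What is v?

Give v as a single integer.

Answer: -2

Derivation:
det is linear in entry M[0][1]: det = old_det + (v - 0) * C_01
Cofactor C_01 = 11
Want det = 0: 22 + (v - 0) * 11 = 0
  (v - 0) = -22 / 11 = -2
  v = 0 + (-2) = -2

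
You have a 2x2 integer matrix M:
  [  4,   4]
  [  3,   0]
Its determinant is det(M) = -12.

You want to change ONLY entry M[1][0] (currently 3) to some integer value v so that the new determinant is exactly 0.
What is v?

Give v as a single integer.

Answer: 0

Derivation:
det is linear in entry M[1][0]: det = old_det + (v - 3) * C_10
Cofactor C_10 = -4
Want det = 0: -12 + (v - 3) * -4 = 0
  (v - 3) = 12 / -4 = -3
  v = 3 + (-3) = 0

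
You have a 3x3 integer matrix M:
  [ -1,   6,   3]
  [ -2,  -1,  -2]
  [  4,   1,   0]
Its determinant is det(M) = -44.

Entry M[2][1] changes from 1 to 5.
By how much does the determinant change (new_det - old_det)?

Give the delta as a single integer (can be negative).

Answer: -32

Derivation:
Cofactor C_21 = -8
Entry delta = 5 - 1 = 4
Det delta = entry_delta * cofactor = 4 * -8 = -32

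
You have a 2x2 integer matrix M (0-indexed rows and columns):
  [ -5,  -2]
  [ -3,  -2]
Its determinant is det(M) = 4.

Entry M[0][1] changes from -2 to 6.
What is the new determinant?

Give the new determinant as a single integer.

Answer: 28

Derivation:
det is linear in row 0: changing M[0][1] by delta changes det by delta * cofactor(0,1).
Cofactor C_01 = (-1)^(0+1) * minor(0,1) = 3
Entry delta = 6 - -2 = 8
Det delta = 8 * 3 = 24
New det = 4 + 24 = 28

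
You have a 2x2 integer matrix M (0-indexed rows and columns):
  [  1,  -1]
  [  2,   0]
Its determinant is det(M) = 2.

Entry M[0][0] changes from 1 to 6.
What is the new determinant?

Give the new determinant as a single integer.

Answer: 2

Derivation:
det is linear in row 0: changing M[0][0] by delta changes det by delta * cofactor(0,0).
Cofactor C_00 = (-1)^(0+0) * minor(0,0) = 0
Entry delta = 6 - 1 = 5
Det delta = 5 * 0 = 0
New det = 2 + 0 = 2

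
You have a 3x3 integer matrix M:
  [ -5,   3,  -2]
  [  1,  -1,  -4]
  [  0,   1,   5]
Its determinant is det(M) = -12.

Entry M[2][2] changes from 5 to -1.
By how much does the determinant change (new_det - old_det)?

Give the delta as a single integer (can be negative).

Cofactor C_22 = 2
Entry delta = -1 - 5 = -6
Det delta = entry_delta * cofactor = -6 * 2 = -12

Answer: -12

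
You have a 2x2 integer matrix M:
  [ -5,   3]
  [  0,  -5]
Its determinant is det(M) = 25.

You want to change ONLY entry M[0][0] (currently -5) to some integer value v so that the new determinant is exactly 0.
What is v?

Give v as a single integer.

det is linear in entry M[0][0]: det = old_det + (v - -5) * C_00
Cofactor C_00 = -5
Want det = 0: 25 + (v - -5) * -5 = 0
  (v - -5) = -25 / -5 = 5
  v = -5 + (5) = 0

Answer: 0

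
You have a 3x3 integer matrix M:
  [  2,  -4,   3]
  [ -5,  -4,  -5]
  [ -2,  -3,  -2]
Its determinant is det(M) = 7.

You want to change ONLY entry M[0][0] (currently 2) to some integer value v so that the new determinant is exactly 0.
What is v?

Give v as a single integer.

det is linear in entry M[0][0]: det = old_det + (v - 2) * C_00
Cofactor C_00 = -7
Want det = 0: 7 + (v - 2) * -7 = 0
  (v - 2) = -7 / -7 = 1
  v = 2 + (1) = 3

Answer: 3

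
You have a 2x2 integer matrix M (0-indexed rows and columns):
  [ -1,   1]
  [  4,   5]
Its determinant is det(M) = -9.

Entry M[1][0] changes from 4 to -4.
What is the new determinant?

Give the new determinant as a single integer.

Answer: -1

Derivation:
det is linear in row 1: changing M[1][0] by delta changes det by delta * cofactor(1,0).
Cofactor C_10 = (-1)^(1+0) * minor(1,0) = -1
Entry delta = -4 - 4 = -8
Det delta = -8 * -1 = 8
New det = -9 + 8 = -1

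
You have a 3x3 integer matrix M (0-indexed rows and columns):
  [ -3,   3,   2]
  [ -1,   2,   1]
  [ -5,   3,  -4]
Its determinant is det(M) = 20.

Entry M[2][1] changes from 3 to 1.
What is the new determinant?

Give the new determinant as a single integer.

det is linear in row 2: changing M[2][1] by delta changes det by delta * cofactor(2,1).
Cofactor C_21 = (-1)^(2+1) * minor(2,1) = 1
Entry delta = 1 - 3 = -2
Det delta = -2 * 1 = -2
New det = 20 + -2 = 18

Answer: 18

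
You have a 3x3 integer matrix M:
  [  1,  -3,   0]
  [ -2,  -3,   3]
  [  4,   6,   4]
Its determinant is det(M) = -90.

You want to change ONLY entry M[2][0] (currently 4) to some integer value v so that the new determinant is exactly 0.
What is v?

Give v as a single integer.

Answer: -6

Derivation:
det is linear in entry M[2][0]: det = old_det + (v - 4) * C_20
Cofactor C_20 = -9
Want det = 0: -90 + (v - 4) * -9 = 0
  (v - 4) = 90 / -9 = -10
  v = 4 + (-10) = -6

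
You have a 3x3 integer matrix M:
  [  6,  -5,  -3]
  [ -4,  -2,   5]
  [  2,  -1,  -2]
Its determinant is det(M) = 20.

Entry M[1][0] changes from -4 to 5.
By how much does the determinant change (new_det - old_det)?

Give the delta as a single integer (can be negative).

Cofactor C_10 = -7
Entry delta = 5 - -4 = 9
Det delta = entry_delta * cofactor = 9 * -7 = -63

Answer: -63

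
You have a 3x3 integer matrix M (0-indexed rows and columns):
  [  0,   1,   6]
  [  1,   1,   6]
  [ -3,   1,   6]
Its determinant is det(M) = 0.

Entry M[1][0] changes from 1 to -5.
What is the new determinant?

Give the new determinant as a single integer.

Answer: 0

Derivation:
det is linear in row 1: changing M[1][0] by delta changes det by delta * cofactor(1,0).
Cofactor C_10 = (-1)^(1+0) * minor(1,0) = 0
Entry delta = -5 - 1 = -6
Det delta = -6 * 0 = 0
New det = 0 + 0 = 0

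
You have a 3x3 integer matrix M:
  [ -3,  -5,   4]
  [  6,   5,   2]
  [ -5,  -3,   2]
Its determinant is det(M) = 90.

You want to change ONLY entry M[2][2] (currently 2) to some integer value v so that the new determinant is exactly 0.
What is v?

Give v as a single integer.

Answer: -4

Derivation:
det is linear in entry M[2][2]: det = old_det + (v - 2) * C_22
Cofactor C_22 = 15
Want det = 0: 90 + (v - 2) * 15 = 0
  (v - 2) = -90 / 15 = -6
  v = 2 + (-6) = -4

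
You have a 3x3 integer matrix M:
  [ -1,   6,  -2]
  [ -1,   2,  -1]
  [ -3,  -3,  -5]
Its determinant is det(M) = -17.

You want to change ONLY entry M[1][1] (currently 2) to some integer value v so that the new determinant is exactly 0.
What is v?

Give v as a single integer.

det is linear in entry M[1][1]: det = old_det + (v - 2) * C_11
Cofactor C_11 = -1
Want det = 0: -17 + (v - 2) * -1 = 0
  (v - 2) = 17 / -1 = -17
  v = 2 + (-17) = -15

Answer: -15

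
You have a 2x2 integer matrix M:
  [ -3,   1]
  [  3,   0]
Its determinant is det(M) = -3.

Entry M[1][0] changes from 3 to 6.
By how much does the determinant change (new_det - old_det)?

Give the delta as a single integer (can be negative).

Answer: -3

Derivation:
Cofactor C_10 = -1
Entry delta = 6 - 3 = 3
Det delta = entry_delta * cofactor = 3 * -1 = -3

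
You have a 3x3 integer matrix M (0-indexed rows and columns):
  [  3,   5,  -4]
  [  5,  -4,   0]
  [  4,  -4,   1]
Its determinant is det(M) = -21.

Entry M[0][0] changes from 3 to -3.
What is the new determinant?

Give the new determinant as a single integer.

det is linear in row 0: changing M[0][0] by delta changes det by delta * cofactor(0,0).
Cofactor C_00 = (-1)^(0+0) * minor(0,0) = -4
Entry delta = -3 - 3 = -6
Det delta = -6 * -4 = 24
New det = -21 + 24 = 3

Answer: 3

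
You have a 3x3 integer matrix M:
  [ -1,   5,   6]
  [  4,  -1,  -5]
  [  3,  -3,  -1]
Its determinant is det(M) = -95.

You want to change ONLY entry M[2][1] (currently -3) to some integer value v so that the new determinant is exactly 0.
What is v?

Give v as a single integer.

Answer: 2

Derivation:
det is linear in entry M[2][1]: det = old_det + (v - -3) * C_21
Cofactor C_21 = 19
Want det = 0: -95 + (v - -3) * 19 = 0
  (v - -3) = 95 / 19 = 5
  v = -3 + (5) = 2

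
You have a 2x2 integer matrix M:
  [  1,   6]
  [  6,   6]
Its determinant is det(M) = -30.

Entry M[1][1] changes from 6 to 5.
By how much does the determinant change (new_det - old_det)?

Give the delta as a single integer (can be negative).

Cofactor C_11 = 1
Entry delta = 5 - 6 = -1
Det delta = entry_delta * cofactor = -1 * 1 = -1

Answer: -1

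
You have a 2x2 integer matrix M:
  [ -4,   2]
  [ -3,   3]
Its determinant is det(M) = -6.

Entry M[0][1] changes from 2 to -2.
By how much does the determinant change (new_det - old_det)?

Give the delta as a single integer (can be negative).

Cofactor C_01 = 3
Entry delta = -2 - 2 = -4
Det delta = entry_delta * cofactor = -4 * 3 = -12

Answer: -12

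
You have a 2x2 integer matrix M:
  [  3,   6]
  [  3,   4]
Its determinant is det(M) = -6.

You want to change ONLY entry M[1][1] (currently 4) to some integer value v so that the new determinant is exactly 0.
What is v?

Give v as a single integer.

det is linear in entry M[1][1]: det = old_det + (v - 4) * C_11
Cofactor C_11 = 3
Want det = 0: -6 + (v - 4) * 3 = 0
  (v - 4) = 6 / 3 = 2
  v = 4 + (2) = 6

Answer: 6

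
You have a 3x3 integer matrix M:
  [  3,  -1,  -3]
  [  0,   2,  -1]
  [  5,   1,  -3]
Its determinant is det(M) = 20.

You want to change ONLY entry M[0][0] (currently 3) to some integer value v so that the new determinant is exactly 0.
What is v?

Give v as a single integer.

det is linear in entry M[0][0]: det = old_det + (v - 3) * C_00
Cofactor C_00 = -5
Want det = 0: 20 + (v - 3) * -5 = 0
  (v - 3) = -20 / -5 = 4
  v = 3 + (4) = 7

Answer: 7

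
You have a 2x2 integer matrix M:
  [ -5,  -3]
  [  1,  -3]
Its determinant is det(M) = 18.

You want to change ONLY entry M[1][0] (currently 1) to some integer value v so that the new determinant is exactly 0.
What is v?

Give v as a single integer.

det is linear in entry M[1][0]: det = old_det + (v - 1) * C_10
Cofactor C_10 = 3
Want det = 0: 18 + (v - 1) * 3 = 0
  (v - 1) = -18 / 3 = -6
  v = 1 + (-6) = -5

Answer: -5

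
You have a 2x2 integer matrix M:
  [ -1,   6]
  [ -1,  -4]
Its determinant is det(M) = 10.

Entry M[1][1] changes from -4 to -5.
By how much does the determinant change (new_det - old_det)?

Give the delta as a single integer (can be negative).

Cofactor C_11 = -1
Entry delta = -5 - -4 = -1
Det delta = entry_delta * cofactor = -1 * -1 = 1

Answer: 1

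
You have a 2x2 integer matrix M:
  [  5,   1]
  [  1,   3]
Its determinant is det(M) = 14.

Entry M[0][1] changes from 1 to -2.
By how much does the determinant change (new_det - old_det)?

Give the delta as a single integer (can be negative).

Cofactor C_01 = -1
Entry delta = -2 - 1 = -3
Det delta = entry_delta * cofactor = -3 * -1 = 3

Answer: 3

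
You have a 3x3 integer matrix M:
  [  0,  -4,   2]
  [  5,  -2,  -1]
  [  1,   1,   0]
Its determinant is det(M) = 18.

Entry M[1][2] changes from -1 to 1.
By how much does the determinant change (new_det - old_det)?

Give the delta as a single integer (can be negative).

Answer: -8

Derivation:
Cofactor C_12 = -4
Entry delta = 1 - -1 = 2
Det delta = entry_delta * cofactor = 2 * -4 = -8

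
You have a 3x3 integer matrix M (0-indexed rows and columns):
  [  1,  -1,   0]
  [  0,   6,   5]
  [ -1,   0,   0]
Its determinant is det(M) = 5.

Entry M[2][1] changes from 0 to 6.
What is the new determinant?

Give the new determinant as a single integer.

Answer: -25

Derivation:
det is linear in row 2: changing M[2][1] by delta changes det by delta * cofactor(2,1).
Cofactor C_21 = (-1)^(2+1) * minor(2,1) = -5
Entry delta = 6 - 0 = 6
Det delta = 6 * -5 = -30
New det = 5 + -30 = -25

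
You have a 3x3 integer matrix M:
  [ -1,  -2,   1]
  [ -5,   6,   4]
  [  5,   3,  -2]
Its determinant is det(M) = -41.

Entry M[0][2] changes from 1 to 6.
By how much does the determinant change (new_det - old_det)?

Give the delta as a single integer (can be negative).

Answer: -225

Derivation:
Cofactor C_02 = -45
Entry delta = 6 - 1 = 5
Det delta = entry_delta * cofactor = 5 * -45 = -225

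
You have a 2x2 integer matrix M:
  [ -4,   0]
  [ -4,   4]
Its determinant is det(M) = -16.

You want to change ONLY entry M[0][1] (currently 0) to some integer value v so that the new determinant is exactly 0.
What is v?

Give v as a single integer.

Answer: 4

Derivation:
det is linear in entry M[0][1]: det = old_det + (v - 0) * C_01
Cofactor C_01 = 4
Want det = 0: -16 + (v - 0) * 4 = 0
  (v - 0) = 16 / 4 = 4
  v = 0 + (4) = 4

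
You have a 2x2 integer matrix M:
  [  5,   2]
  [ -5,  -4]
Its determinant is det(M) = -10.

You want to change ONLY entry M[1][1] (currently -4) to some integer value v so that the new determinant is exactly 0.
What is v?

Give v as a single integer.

Answer: -2

Derivation:
det is linear in entry M[1][1]: det = old_det + (v - -4) * C_11
Cofactor C_11 = 5
Want det = 0: -10 + (v - -4) * 5 = 0
  (v - -4) = 10 / 5 = 2
  v = -4 + (2) = -2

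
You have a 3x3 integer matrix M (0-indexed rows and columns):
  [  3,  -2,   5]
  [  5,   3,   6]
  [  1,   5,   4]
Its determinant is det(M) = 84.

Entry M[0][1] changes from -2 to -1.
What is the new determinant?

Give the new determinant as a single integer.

det is linear in row 0: changing M[0][1] by delta changes det by delta * cofactor(0,1).
Cofactor C_01 = (-1)^(0+1) * minor(0,1) = -14
Entry delta = -1 - -2 = 1
Det delta = 1 * -14 = -14
New det = 84 + -14 = 70

Answer: 70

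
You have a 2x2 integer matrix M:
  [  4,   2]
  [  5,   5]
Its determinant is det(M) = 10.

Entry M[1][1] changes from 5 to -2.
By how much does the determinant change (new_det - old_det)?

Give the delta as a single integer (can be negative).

Cofactor C_11 = 4
Entry delta = -2 - 5 = -7
Det delta = entry_delta * cofactor = -7 * 4 = -28

Answer: -28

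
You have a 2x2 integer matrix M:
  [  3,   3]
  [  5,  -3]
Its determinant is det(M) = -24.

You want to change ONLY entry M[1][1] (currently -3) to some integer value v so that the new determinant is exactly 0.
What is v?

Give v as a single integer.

det is linear in entry M[1][1]: det = old_det + (v - -3) * C_11
Cofactor C_11 = 3
Want det = 0: -24 + (v - -3) * 3 = 0
  (v - -3) = 24 / 3 = 8
  v = -3 + (8) = 5

Answer: 5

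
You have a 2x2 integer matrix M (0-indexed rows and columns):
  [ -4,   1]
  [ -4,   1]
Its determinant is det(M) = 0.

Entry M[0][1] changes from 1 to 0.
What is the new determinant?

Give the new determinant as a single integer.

Answer: -4

Derivation:
det is linear in row 0: changing M[0][1] by delta changes det by delta * cofactor(0,1).
Cofactor C_01 = (-1)^(0+1) * minor(0,1) = 4
Entry delta = 0 - 1 = -1
Det delta = -1 * 4 = -4
New det = 0 + -4 = -4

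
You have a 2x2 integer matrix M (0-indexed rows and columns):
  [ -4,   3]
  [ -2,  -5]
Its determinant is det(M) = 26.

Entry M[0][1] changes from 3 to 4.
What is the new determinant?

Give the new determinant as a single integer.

Answer: 28

Derivation:
det is linear in row 0: changing M[0][1] by delta changes det by delta * cofactor(0,1).
Cofactor C_01 = (-1)^(0+1) * minor(0,1) = 2
Entry delta = 4 - 3 = 1
Det delta = 1 * 2 = 2
New det = 26 + 2 = 28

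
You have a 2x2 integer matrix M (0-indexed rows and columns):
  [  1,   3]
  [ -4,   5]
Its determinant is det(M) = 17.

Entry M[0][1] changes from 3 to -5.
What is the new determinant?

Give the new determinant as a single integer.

Answer: -15

Derivation:
det is linear in row 0: changing M[0][1] by delta changes det by delta * cofactor(0,1).
Cofactor C_01 = (-1)^(0+1) * minor(0,1) = 4
Entry delta = -5 - 3 = -8
Det delta = -8 * 4 = -32
New det = 17 + -32 = -15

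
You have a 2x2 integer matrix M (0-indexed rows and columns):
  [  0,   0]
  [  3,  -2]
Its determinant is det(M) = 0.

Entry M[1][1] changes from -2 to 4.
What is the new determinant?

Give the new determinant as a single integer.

det is linear in row 1: changing M[1][1] by delta changes det by delta * cofactor(1,1).
Cofactor C_11 = (-1)^(1+1) * minor(1,1) = 0
Entry delta = 4 - -2 = 6
Det delta = 6 * 0 = 0
New det = 0 + 0 = 0

Answer: 0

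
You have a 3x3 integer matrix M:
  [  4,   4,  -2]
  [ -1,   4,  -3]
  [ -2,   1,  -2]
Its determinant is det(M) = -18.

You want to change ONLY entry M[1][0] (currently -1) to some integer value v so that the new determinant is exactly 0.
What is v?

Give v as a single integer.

det is linear in entry M[1][0]: det = old_det + (v - -1) * C_10
Cofactor C_10 = 6
Want det = 0: -18 + (v - -1) * 6 = 0
  (v - -1) = 18 / 6 = 3
  v = -1 + (3) = 2

Answer: 2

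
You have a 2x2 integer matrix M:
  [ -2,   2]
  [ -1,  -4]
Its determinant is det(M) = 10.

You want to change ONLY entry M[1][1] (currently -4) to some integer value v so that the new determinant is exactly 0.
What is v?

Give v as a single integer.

Answer: 1

Derivation:
det is linear in entry M[1][1]: det = old_det + (v - -4) * C_11
Cofactor C_11 = -2
Want det = 0: 10 + (v - -4) * -2 = 0
  (v - -4) = -10 / -2 = 5
  v = -4 + (5) = 1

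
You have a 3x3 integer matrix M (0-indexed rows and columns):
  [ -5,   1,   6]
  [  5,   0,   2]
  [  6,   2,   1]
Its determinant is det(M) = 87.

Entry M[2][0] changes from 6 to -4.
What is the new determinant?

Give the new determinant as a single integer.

Answer: 67

Derivation:
det is linear in row 2: changing M[2][0] by delta changes det by delta * cofactor(2,0).
Cofactor C_20 = (-1)^(2+0) * minor(2,0) = 2
Entry delta = -4 - 6 = -10
Det delta = -10 * 2 = -20
New det = 87 + -20 = 67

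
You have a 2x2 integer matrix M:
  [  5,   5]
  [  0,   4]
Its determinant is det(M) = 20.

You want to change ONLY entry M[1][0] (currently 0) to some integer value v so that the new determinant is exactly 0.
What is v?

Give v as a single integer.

Answer: 4

Derivation:
det is linear in entry M[1][0]: det = old_det + (v - 0) * C_10
Cofactor C_10 = -5
Want det = 0: 20 + (v - 0) * -5 = 0
  (v - 0) = -20 / -5 = 4
  v = 0 + (4) = 4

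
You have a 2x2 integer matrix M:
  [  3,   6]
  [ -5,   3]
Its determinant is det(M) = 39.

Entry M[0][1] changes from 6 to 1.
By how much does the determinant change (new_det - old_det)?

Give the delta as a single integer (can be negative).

Cofactor C_01 = 5
Entry delta = 1 - 6 = -5
Det delta = entry_delta * cofactor = -5 * 5 = -25

Answer: -25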